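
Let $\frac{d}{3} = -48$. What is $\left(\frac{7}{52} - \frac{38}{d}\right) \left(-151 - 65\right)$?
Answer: $- \frac{1119}{13} \approx -86.077$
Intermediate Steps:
$d = -144$ ($d = 3 \left(-48\right) = -144$)
$\left(\frac{7}{52} - \frac{38}{d}\right) \left(-151 - 65\right) = \left(\frac{7}{52} - \frac{38}{-144}\right) \left(-151 - 65\right) = \left(7 \cdot \frac{1}{52} - - \frac{19}{72}\right) \left(-216\right) = \left(\frac{7}{52} + \frac{19}{72}\right) \left(-216\right) = \frac{373}{936} \left(-216\right) = - \frac{1119}{13}$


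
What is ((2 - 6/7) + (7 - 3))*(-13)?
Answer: -468/7 ≈ -66.857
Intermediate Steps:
((2 - 6/7) + (7 - 3))*(-13) = ((2 - 6*⅐) + 4)*(-13) = ((2 - 6/7) + 4)*(-13) = (8/7 + 4)*(-13) = (36/7)*(-13) = -468/7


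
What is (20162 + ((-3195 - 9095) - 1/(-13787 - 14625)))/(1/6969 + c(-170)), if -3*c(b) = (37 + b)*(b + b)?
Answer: -519560472595/994856209436 ≈ -0.52225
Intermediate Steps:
c(b) = -2*b*(37 + b)/3 (c(b) = -(37 + b)*(b + b)/3 = -(37 + b)*2*b/3 = -2*b*(37 + b)/3)
(20162 + ((-3195 - 9095) - 1/(-13787 - 14625)))/(1/6969 + c(-170)) = (20162 + ((-3195 - 9095) - 1/(-13787 - 14625)))/(1/6969 - ⅔*(-170)*(37 - 170)) = (20162 + (-12290 - 1/(-28412)))/(1/6969 - ⅔*(-170)*(-133)) = (20162 + (-12290 - 1*(-1/28412)))/(1/6969 - 45220/3) = (20162 + (-12290 + 1/28412))/(-35015353/2323) = (20162 - 349183479/28412)*(-2323/35015353) = (223659265/28412)*(-2323/35015353) = -519560472595/994856209436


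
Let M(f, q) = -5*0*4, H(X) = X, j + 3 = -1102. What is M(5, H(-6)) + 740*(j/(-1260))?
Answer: 40885/63 ≈ 648.97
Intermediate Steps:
j = -1105 (j = -3 - 1102 = -1105)
M(f, q) = 0 (M(f, q) = 0*4 = 0)
M(5, H(-6)) + 740*(j/(-1260)) = 0 + 740*(-1105/(-1260)) = 0 + 740*(-1105*(-1/1260)) = 0 + 740*(221/252) = 0 + 40885/63 = 40885/63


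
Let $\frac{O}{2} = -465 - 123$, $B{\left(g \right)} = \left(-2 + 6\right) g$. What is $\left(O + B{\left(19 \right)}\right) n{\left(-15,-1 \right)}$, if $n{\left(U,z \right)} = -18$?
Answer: $19800$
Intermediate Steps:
$B{\left(g \right)} = 4 g$
$O = -1176$ ($O = 2 \left(-465 - 123\right) = 2 \left(-588\right) = -1176$)
$\left(O + B{\left(19 \right)}\right) n{\left(-15,-1 \right)} = \left(-1176 + 4 \cdot 19\right) \left(-18\right) = \left(-1176 + 76\right) \left(-18\right) = \left(-1100\right) \left(-18\right) = 19800$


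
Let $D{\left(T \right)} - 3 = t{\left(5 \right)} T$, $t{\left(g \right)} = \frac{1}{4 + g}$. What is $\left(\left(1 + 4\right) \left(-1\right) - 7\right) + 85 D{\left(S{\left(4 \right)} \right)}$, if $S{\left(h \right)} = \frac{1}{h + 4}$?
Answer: $\frac{17581}{72} \approx 244.18$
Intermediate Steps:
$S{\left(h \right)} = \frac{1}{4 + h}$
$D{\left(T \right)} = 3 + \frac{T}{9}$ ($D{\left(T \right)} = 3 + \frac{T}{4 + 5} = 3 + \frac{T}{9}$)
$\left(\left(1 + 4\right) \left(-1\right) - 7\right) + 85 D{\left(S{\left(4 \right)} \right)} = \left(\left(1 + 4\right) \left(-1\right) - 7\right) + 85 \left(3 + \frac{1}{9 \left(4 + 4\right)}\right) = \left(5 \left(-1\right) - 7\right) + 85 \left(3 + \frac{1}{9 \cdot 8}\right) = \left(-5 - 7\right) + 85 \left(3 + \frac{1}{9} \cdot \frac{1}{8}\right) = -12 + 85 \left(3 + \frac{1}{72}\right) = -12 + 85 \cdot \frac{217}{72} = -12 + \frac{18445}{72} = \frac{17581}{72}$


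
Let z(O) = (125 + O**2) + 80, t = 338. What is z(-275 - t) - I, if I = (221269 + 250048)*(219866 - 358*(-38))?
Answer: -110038004016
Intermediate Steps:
I = 110038379990 (I = 471317*(219866 + 13604) = 471317*233470 = 110038379990)
z(O) = 205 + O**2
z(-275 - t) - I = (205 + (-275 - 1*338)**2) - 1*110038379990 = (205 + (-275 - 338)**2) - 110038379990 = (205 + (-613)**2) - 110038379990 = (205 + 375769) - 110038379990 = 375974 - 110038379990 = -110038004016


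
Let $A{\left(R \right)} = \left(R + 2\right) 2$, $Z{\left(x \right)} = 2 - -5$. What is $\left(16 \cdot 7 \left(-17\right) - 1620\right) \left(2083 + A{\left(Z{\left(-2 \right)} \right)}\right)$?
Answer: $-7403924$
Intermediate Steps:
$Z{\left(x \right)} = 7$ ($Z{\left(x \right)} = 2 + 5 = 7$)
$A{\left(R \right)} = 4 + 2 R$ ($A{\left(R \right)} = \left(2 + R\right) 2 = 4 + 2 R$)
$\left(16 \cdot 7 \left(-17\right) - 1620\right) \left(2083 + A{\left(Z{\left(-2 \right)} \right)}\right) = \left(16 \cdot 7 \left(-17\right) - 1620\right) \left(2083 + \left(4 + 2 \cdot 7\right)\right) = \left(112 \left(-17\right) - 1620\right) \left(2083 + \left(4 + 14\right)\right) = \left(-1904 - 1620\right) \left(2083 + 18\right) = \left(-3524\right) 2101 = -7403924$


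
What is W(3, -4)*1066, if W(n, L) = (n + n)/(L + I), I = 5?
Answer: 6396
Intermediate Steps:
W(n, L) = 2*n/(5 + L) (W(n, L) = (n + n)/(L + 5) = (2*n)/(5 + L) = 2*n/(5 + L))
W(3, -4)*1066 = (2*3/(5 - 4))*1066 = (2*3/1)*1066 = (2*3*1)*1066 = 6*1066 = 6396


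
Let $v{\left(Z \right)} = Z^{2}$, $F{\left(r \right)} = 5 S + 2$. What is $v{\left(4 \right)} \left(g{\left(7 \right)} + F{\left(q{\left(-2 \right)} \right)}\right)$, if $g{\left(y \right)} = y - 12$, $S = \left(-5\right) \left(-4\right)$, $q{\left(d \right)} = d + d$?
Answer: $1552$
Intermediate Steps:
$q{\left(d \right)} = 2 d$
$S = 20$
$g{\left(y \right)} = -12 + y$ ($g{\left(y \right)} = y - 12 = -12 + y$)
$F{\left(r \right)} = 102$ ($F{\left(r \right)} = 5 \cdot 20 + 2 = 100 + 2 = 102$)
$v{\left(4 \right)} \left(g{\left(7 \right)} + F{\left(q{\left(-2 \right)} \right)}\right) = 4^{2} \left(\left(-12 + 7\right) + 102\right) = 16 \left(-5 + 102\right) = 16 \cdot 97 = 1552$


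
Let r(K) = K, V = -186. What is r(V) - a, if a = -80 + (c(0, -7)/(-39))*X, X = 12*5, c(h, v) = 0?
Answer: -106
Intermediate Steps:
X = 60
a = -80 (a = -80 + (0/(-39))*60 = -80 + (0*(-1/39))*60 = -80 + 0*60 = -80 + 0 = -80)
r(V) - a = -186 - 1*(-80) = -186 + 80 = -106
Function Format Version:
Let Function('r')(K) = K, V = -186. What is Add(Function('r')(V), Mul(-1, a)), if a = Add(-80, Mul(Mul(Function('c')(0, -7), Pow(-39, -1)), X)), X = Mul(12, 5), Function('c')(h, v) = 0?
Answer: -106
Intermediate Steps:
X = 60
a = -80 (a = Add(-80, Mul(Mul(0, Pow(-39, -1)), 60)) = Add(-80, Mul(Mul(0, Rational(-1, 39)), 60)) = Add(-80, Mul(0, 60)) = Add(-80, 0) = -80)
Add(Function('r')(V), Mul(-1, a)) = Add(-186, Mul(-1, -80)) = Add(-186, 80) = -106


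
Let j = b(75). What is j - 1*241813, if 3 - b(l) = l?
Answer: -241885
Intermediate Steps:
b(l) = 3 - l
j = -72 (j = 3 - 1*75 = 3 - 75 = -72)
j - 1*241813 = -72 - 1*241813 = -72 - 241813 = -241885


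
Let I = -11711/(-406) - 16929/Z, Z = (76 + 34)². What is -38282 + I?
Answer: -1220320281/31900 ≈ -38255.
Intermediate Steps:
Z = 12100 (Z = 110² = 12100)
I = 875519/31900 (I = -11711/(-406) - 16929/12100 = -11711*(-1/406) - 16929*1/12100 = 1673/58 - 1539/1100 = 875519/31900 ≈ 27.446)
-38282 + I = -38282 + 875519/31900 = -1220320281/31900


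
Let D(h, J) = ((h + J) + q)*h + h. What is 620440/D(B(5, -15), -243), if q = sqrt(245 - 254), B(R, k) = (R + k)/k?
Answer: -2021393520/524257 - 25127820*I/524257 ≈ -3855.7 - 47.93*I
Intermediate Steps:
B(R, k) = (R + k)/k
q = 3*I (q = sqrt(-9) = 3*I ≈ 3.0*I)
D(h, J) = h + h*(J + h + 3*I) (D(h, J) = ((h + J) + 3*I)*h + h = ((J + h) + 3*I)*h + h = (J + h + 3*I)*h + h = h*(J + h + 3*I) + h = h + h*(J + h + 3*I))
620440/D(B(5, -15), -243) = 620440/((((5 - 15)/(-15))*(1 - 243 + (5 - 15)/(-15) + 3*I))) = 620440/(((-1/15*(-10))*(1 - 243 - 1/15*(-10) + 3*I))) = 620440/((2*(1 - 243 + 2/3 + 3*I)/3)) = 620440/((2*(-724/3 + 3*I)/3)) = 620440/(-1448/9 + 2*I) = 620440*(81*(-1448/9 - 2*I)/2097028) = 12563910*(-1448/9 - 2*I)/524257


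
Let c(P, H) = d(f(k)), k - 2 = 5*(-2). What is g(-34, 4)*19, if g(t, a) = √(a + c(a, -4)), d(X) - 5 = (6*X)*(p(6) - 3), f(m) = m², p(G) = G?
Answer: 57*√129 ≈ 647.40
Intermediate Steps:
k = -8 (k = 2 + 5*(-2) = 2 - 10 = -8)
d(X) = 5 + 18*X (d(X) = 5 + (6*X)*(6 - 3) = 5 + (6*X)*3 = 5 + 18*X)
c(P, H) = 1157 (c(P, H) = 5 + 18*(-8)² = 5 + 18*64 = 5 + 1152 = 1157)
g(t, a) = √(1157 + a) (g(t, a) = √(a + 1157) = √(1157 + a))
g(-34, 4)*19 = √(1157 + 4)*19 = √1161*19 = (3*√129)*19 = 57*√129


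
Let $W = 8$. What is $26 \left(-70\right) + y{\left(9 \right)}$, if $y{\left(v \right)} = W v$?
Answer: $-1748$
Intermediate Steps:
$y{\left(v \right)} = 8 v$
$26 \left(-70\right) + y{\left(9 \right)} = 26 \left(-70\right) + 8 \cdot 9 = -1820 + 72 = -1748$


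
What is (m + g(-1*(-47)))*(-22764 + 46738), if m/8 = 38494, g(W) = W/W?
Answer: 7382865222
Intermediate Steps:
g(W) = 1
m = 307952 (m = 8*38494 = 307952)
(m + g(-1*(-47)))*(-22764 + 46738) = (307952 + 1)*(-22764 + 46738) = 307953*23974 = 7382865222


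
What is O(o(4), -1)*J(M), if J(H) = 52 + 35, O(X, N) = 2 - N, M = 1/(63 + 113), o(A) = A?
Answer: 261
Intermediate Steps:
M = 1/176 ≈ 0.0056818
J(H) = 87
O(o(4), -1)*J(M) = (2 - 1*(-1))*87 = (2 + 1)*87 = 3*87 = 261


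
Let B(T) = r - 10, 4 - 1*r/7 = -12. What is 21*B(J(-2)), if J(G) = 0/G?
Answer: 2142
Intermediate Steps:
r = 112 (r = 28 - 7*(-12) = 28 + 84 = 112)
J(G) = 0
B(T) = 102 (B(T) = 112 - 10 = 102)
21*B(J(-2)) = 21*102 = 2142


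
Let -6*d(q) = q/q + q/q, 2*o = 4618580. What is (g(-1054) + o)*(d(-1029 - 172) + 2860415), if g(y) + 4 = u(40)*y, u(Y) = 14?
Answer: 19689921795320/3 ≈ 6.5633e+12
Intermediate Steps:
o = 2309290 (o = (½)*4618580 = 2309290)
d(q) = -⅓ (d(q) = -(q/q + q/q)/6 = -(1 + 1)/6 = -⅙*2 = -⅓)
g(y) = -4 + 14*y
(g(-1054) + o)*(d(-1029 - 172) + 2860415) = ((-4 + 14*(-1054)) + 2309290)*(-⅓ + 2860415) = ((-4 - 14756) + 2309290)*(8581244/3) = (-14760 + 2309290)*(8581244/3) = 2294530*(8581244/3) = 19689921795320/3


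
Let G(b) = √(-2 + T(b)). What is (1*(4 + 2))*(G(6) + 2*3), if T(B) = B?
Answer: 48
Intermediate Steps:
G(b) = √(-2 + b)
(1*(4 + 2))*(G(6) + 2*3) = (1*(4 + 2))*(√(-2 + 6) + 2*3) = (1*6)*(√4 + 6) = 6*(2 + 6) = 6*8 = 48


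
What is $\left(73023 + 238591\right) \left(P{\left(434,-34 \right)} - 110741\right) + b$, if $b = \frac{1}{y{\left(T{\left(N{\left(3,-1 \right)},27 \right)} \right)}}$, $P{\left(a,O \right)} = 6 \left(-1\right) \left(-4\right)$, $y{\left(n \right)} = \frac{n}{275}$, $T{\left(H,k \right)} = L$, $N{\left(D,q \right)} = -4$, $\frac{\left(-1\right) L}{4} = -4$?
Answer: $- \frac{552015475533}{16} \approx -3.4501 \cdot 10^{10}$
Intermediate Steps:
$L = 16$ ($L = \left(-4\right) \left(-4\right) = 16$)
$T{\left(H,k \right)} = 16$
$y{\left(n \right)} = \frac{n}{275}$ ($y{\left(n \right)} = n \frac{1}{275} = \frac{n}{275}$)
$P{\left(a,O \right)} = 24$ ($P{\left(a,O \right)} = \left(-6\right) \left(-4\right) = 24$)
$b = \frac{275}{16}$ ($b = \frac{1}{\frac{1}{275} \cdot 16} = \frac{1}{\frac{16}{275}} = \frac{275}{16} \approx 17.188$)
$\left(73023 + 238591\right) \left(P{\left(434,-34 \right)} - 110741\right) + b = \left(73023 + 238591\right) \left(24 - 110741\right) + \frac{275}{16} = 311614 \left(-110717\right) + \frac{275}{16} = -34500967238 + \frac{275}{16} = - \frac{552015475533}{16}$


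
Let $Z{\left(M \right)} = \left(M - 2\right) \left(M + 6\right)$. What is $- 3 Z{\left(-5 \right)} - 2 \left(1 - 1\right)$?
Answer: $21$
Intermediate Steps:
$Z{\left(M \right)} = \left(-2 + M\right) \left(6 + M\right)$
$- 3 Z{\left(-5 \right)} - 2 \left(1 - 1\right) = - 3 \left(-12 + \left(-5\right)^{2} + 4 \left(-5\right)\right) - 2 \left(1 - 1\right) = - 3 \left(-12 + 25 - 20\right) - 0 = \left(-3\right) \left(-7\right) + 0 = 21 + 0 = 21$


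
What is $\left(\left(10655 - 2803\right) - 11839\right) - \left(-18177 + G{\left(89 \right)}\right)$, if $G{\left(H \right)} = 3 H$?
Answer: $13923$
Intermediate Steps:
$\left(\left(10655 - 2803\right) - 11839\right) - \left(-18177 + G{\left(89 \right)}\right) = \left(\left(10655 - 2803\right) - 11839\right) + \left(18177 - 3 \cdot 89\right) = \left(7852 - 11839\right) + \left(18177 - 267\right) = -3987 + \left(18177 - 267\right) = -3987 + 17910 = 13923$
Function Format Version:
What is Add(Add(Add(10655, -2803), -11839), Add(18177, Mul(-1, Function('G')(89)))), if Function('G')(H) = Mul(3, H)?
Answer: 13923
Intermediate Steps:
Add(Add(Add(10655, -2803), -11839), Add(18177, Mul(-1, Function('G')(89)))) = Add(Add(Add(10655, -2803), -11839), Add(18177, Mul(-1, Mul(3, 89)))) = Add(Add(7852, -11839), Add(18177, Mul(-1, 267))) = Add(-3987, Add(18177, -267)) = Add(-3987, 17910) = 13923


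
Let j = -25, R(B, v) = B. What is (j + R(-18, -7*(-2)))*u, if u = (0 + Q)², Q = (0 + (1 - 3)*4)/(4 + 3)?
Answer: -2752/49 ≈ -56.163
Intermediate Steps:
Q = -8/7 (Q = (0 - 2*4)/7 = (0 - 8)*(⅐) = -8*⅐ = -8/7 ≈ -1.1429)
u = 64/49 (u = (0 - 8/7)² = (-8/7)² = 64/49 ≈ 1.3061)
(j + R(-18, -7*(-2)))*u = (-25 - 18)*(64/49) = -43*64/49 = -2752/49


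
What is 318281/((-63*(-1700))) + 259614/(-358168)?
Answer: 5387088113/2397487050 ≈ 2.2470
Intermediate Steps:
318281/((-63*(-1700))) + 259614/(-358168) = 318281/107100 + 259614*(-1/358168) = 318281*(1/107100) - 129807/179084 = 318281/107100 - 129807/179084 = 5387088113/2397487050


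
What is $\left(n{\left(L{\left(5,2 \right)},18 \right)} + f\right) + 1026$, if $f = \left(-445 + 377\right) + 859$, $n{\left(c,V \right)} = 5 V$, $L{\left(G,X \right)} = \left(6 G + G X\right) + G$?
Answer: $1907$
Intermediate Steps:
$L{\left(G,X \right)} = 7 G + G X$
$f = 791$ ($f = -68 + 859 = 791$)
$\left(n{\left(L{\left(5,2 \right)},18 \right)} + f\right) + 1026 = \left(5 \cdot 18 + 791\right) + 1026 = \left(90 + 791\right) + 1026 = 881 + 1026 = 1907$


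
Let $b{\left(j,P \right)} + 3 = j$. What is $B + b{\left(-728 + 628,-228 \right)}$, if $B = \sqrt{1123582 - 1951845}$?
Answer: $-103 + i \sqrt{828263} \approx -103.0 + 910.09 i$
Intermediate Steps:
$b{\left(j,P \right)} = -3 + j$
$B = i \sqrt{828263}$ ($B = \sqrt{-828263} = i \sqrt{828263} \approx 910.09 i$)
$B + b{\left(-728 + 628,-228 \right)} = i \sqrt{828263} + \left(-3 + \left(-728 + 628\right)\right) = i \sqrt{828263} - 103 = -103 + i \sqrt{828263}$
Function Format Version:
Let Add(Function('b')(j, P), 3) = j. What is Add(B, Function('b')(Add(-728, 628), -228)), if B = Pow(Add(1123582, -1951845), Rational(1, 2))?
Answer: Add(-103, Mul(I, Pow(828263, Rational(1, 2)))) ≈ Add(-103.00, Mul(910.09, I))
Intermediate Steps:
Function('b')(j, P) = Add(-3, j)
B = Mul(I, Pow(828263, Rational(1, 2))) (B = Pow(-828263, Rational(1, 2)) = Mul(I, Pow(828263, Rational(1, 2))) ≈ Mul(910.09, I))
Add(B, Function('b')(Add(-728, 628), -228)) = Add(Mul(I, Pow(828263, Rational(1, 2))), Add(-3, Add(-728, 628))) = Add(Mul(I, Pow(828263, Rational(1, 2))), Add(-3, -100)) = Add(Mul(I, Pow(828263, Rational(1, 2))), -103) = Add(-103, Mul(I, Pow(828263, Rational(1, 2))))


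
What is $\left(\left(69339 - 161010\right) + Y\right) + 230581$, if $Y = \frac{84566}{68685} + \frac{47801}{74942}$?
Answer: $\frac{715033742072557}{5147391270} \approx 1.3891 \cdot 10^{5}$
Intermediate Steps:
$Y = \frac{9620756857}{5147391270}$ ($Y = 84566 \cdot \frac{1}{68685} + 47801 \cdot \frac{1}{74942} = \frac{84566}{68685} + \frac{47801}{74942} = \frac{9620756857}{5147391270} \approx 1.8691$)
$\left(\left(69339 - 161010\right) + Y\right) + 230581 = \left(\left(69339 - 161010\right) + \frac{9620756857}{5147391270}\right) + 230581 = \left(-91671 + \frac{9620756857}{5147391270}\right) + 230581 = - \frac{471856884355313}{5147391270} + 230581 = \frac{715033742072557}{5147391270}$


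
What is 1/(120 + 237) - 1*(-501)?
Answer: 178858/357 ≈ 501.00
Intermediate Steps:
1/(120 + 237) - 1*(-501) = 1/357 + 501 = 178858/357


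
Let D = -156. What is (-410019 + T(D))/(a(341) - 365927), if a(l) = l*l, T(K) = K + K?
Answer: 410331/249646 ≈ 1.6437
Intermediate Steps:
T(K) = 2*K
a(l) = l²
(-410019 + T(D))/(a(341) - 365927) = (-410019 + 2*(-156))/(341² - 365927) = (-410019 - 312)/(116281 - 365927) = -410331/(-249646) = -410331*(-1/249646) = 410331/249646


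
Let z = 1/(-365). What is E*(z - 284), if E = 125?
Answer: -2591525/73 ≈ -35500.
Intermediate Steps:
z = -1/365 ≈ -0.0027397
E*(z - 284) = 125*(-1/365 - 284) = 125*(-103661/365) = -2591525/73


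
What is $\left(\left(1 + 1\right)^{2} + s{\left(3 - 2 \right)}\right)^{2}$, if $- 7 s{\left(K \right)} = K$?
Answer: $\frac{729}{49} \approx 14.878$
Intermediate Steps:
$s{\left(K \right)} = - \frac{K}{7}$
$\left(\left(1 + 1\right)^{2} + s{\left(3 - 2 \right)}\right)^{2} = \left(\left(1 + 1\right)^{2} - \frac{3 - 2}{7}\right)^{2} = \left(2^{2} - \frac{1}{7}\right)^{2} = \left(4 - \frac{1}{7}\right)^{2} = \left(\frac{27}{7}\right)^{2} = \frac{729}{49}$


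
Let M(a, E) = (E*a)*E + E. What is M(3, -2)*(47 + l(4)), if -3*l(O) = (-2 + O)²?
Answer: 1370/3 ≈ 456.67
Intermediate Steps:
l(O) = -(-2 + O)²/3
M(a, E) = E + a*E² (M(a, E) = a*E² + E = E + a*E²)
M(3, -2)*(47 + l(4)) = (-2*(1 - 2*3))*(47 - (-2 + 4)²/3) = (-2*(1 - 6))*(47 - ⅓*2²) = (-2*(-5))*(47 - ⅓*4) = 10*(47 - 4/3) = 10*(137/3) = 1370/3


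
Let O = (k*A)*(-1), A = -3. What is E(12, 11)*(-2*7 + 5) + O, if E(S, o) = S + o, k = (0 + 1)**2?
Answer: -204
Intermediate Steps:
k = 1 (k = 1**2 = 1)
O = 3 (O = (1*(-3))*(-1) = -3*(-1) = 3)
E(12, 11)*(-2*7 + 5) + O = (12 + 11)*(-2*7 + 5) + 3 = 23*(-14 + 5) + 3 = 23*(-9) + 3 = -207 + 3 = -204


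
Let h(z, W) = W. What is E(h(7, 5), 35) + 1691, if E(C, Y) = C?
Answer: 1696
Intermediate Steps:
E(h(7, 5), 35) + 1691 = 5 + 1691 = 1696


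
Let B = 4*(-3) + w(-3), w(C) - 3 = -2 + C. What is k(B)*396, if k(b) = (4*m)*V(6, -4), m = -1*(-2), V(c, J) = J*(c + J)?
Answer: -25344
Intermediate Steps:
V(c, J) = J*(J + c)
m = 2
w(C) = 1 + C (w(C) = 3 + (-2 + C) = 1 + C)
B = -14 (B = 4*(-3) + (1 - 3) = -12 - 2 = -14)
k(b) = -64 (k(b) = (4*2)*(-4*(-4 + 6)) = 8*(-4*2) = 8*(-8) = -64)
k(B)*396 = -64*396 = -25344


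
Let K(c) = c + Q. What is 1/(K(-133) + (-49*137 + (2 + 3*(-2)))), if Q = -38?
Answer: -1/6888 ≈ -0.00014518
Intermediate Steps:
K(c) = -38 + c (K(c) = c - 38 = -38 + c)
1/(K(-133) + (-49*137 + (2 + 3*(-2)))) = 1/((-38 - 133) + (-49*137 + (2 + 3*(-2)))) = 1/(-171 + (-6713 + (2 - 6))) = 1/(-171 + (-6713 - 4)) = 1/(-171 - 6717) = 1/(-6888) = -1/6888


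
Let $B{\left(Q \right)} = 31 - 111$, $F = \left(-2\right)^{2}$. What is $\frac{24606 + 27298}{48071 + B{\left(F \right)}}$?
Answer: $\frac{51904}{47991} \approx 1.0815$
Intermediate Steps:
$F = 4$
$B{\left(Q \right)} = -80$
$\frac{24606 + 27298}{48071 + B{\left(F \right)}} = \frac{24606 + 27298}{48071 - 80} = \frac{51904}{47991}$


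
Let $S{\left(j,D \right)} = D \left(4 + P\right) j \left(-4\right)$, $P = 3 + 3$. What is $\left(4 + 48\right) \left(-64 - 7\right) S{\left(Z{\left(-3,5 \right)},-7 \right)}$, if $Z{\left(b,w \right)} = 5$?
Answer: $-5168800$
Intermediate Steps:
$P = 6$
$S{\left(j,D \right)} = - 40 D j$ ($S{\left(j,D \right)} = D \left(4 + 6\right) j \left(-4\right) = D 10 j \left(-4\right) = 10 D j \left(-4\right) = - 40 D j$)
$\left(4 + 48\right) \left(-64 - 7\right) S{\left(Z{\left(-3,5 \right)},-7 \right)} = \left(4 + 48\right) \left(-64 - 7\right) \left(\left(-40\right) \left(-7\right) 5\right) = 52 \left(-71\right) 1400 = \left(-3692\right) 1400 = -5168800$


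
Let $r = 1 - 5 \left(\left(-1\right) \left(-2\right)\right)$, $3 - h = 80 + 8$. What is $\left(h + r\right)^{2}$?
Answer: $8836$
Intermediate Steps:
$h = -85$ ($h = 3 - \left(80 + 8\right) = 3 - 88 = -85$)
$r = -9$ ($r = 1 - 10 = -9$)
$\left(h + r\right)^{2} = \left(-85 - 9\right)^{2} = \left(-94\right)^{2} = 8836$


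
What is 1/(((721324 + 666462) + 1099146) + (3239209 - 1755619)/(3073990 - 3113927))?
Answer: 39937/99319119694 ≈ 4.0211e-7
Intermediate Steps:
1/(((721324 + 666462) + 1099146) + (3239209 - 1755619)/(3073990 - 3113927)) = 1/((1387786 + 1099146) + 1483590/(-39937)) = 1/(2486932 + 1483590*(-1/39937)) = 1/(2486932 - 1483590/39937) = 1/(99319119694/39937) = 39937/99319119694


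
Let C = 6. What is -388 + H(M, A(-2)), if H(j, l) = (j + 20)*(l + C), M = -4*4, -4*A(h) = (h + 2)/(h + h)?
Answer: -364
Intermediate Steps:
A(h) = -(2 + h)/(8*h) (A(h) = -(h + 2)/(4*(h + h)) = -(2 + h)/(4*(2*h)) = -(2 + h)*1/(2*h)/4 = -(2 + h)/(8*h))
M = -16
H(j, l) = (6 + l)*(20 + j) (H(j, l) = (j + 20)*(l + 6) = (20 + j)*(6 + l) = (6 + l)*(20 + j))
-388 + H(M, A(-2)) = -388 + (120 + 6*(-16) + 20*((1/8)*(-2 - 1*(-2))/(-2)) - 2*(-2 - 1*(-2))/(-2)) = -388 + (120 - 96 + 20*((1/8)*(-1/2)*(-2 + 2)) - 2*(-1)*(-2 + 2)/2) = -388 + (120 - 96 + 20*((1/8)*(-1/2)*0) - 2*(-1)*0/2) = -388 + (120 - 96 + 20*0 - 16*0) = -388 + (120 - 96 + 0 + 0) = -388 + 24 = -364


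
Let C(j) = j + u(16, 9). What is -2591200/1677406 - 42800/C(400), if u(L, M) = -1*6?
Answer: -18203477400/165224491 ≈ -110.17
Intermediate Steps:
u(L, M) = -6
C(j) = -6 + j (C(j) = j - 6 = -6 + j)
-2591200/1677406 - 42800/C(400) = -2591200/1677406 - 42800/(-6 + 400) = -2591200*1/1677406 - 42800/394 = -1295600/838703 - 42800*1/394 = -1295600/838703 - 21400/197 = -18203477400/165224491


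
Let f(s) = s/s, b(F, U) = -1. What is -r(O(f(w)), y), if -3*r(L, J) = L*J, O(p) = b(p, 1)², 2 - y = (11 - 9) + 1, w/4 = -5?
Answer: -⅓ ≈ -0.33333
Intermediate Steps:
w = -20 (w = 4*(-5) = -20)
y = -1 (y = 2 - ((11 - 9) + 1) = 2 - (2 + 1) = 2 - 1*3 = 2 - 3 = -1)
f(s) = 1
O(p) = 1 (O(p) = (-1)² = 1)
r(L, J) = -J*L/3 (r(L, J) = -L*J/3 = -J*L/3)
-r(O(f(w)), y) = -(-1)*(-1)/3 = -1*⅓ = -⅓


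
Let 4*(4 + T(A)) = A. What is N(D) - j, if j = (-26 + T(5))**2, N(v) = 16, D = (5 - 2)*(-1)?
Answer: -12969/16 ≈ -810.56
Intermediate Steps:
T(A) = -4 + A/4
D = -3 (D = 3*(-1) = -3)
j = 13225/16 (j = (-26 + (-4 + (1/4)*5))**2 = (-26 + (-4 + 5/4))**2 = (-26 - 11/4)**2 = (-115/4)**2 = 13225/16 ≈ 826.56)
N(D) - j = 16 - 1*13225/16 = 16 - 13225/16 = -12969/16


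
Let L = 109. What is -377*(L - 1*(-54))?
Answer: -61451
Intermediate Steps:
-377*(L - 1*(-54)) = -377*(109 - 1*(-54)) = -377*(109 + 54) = -377*163 = -61451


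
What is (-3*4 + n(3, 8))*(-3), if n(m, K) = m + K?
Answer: 3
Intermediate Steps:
n(m, K) = K + m
(-3*4 + n(3, 8))*(-3) = (-3*4 + (8 + 3))*(-3) = (-12 + 11)*(-3) = -1*(-3) = 3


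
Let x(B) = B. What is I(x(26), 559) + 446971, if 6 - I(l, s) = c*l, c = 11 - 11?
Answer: 446977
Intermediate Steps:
c = 0
I(l, s) = 6 (I(l, s) = 6 - 0*l = 6 - 1*0 = 6 + 0 = 6)
I(x(26), 559) + 446971 = 6 + 446971 = 446977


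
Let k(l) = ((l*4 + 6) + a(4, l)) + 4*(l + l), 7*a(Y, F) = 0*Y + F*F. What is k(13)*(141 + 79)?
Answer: 286660/7 ≈ 40951.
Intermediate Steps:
a(Y, F) = F²/7 (a(Y, F) = (0*Y + F*F)/7 = (0 + F²)/7 = F²/7)
k(l) = 6 + 12*l + l²/7 (k(l) = ((l*4 + 6) + l²/7) + 4*(l + l) = ((4*l + 6) + l²/7) + 4*(2*l) = ((6 + 4*l) + l²/7) + 8*l = (6 + 4*l + l²/7) + 8*l = 6 + 12*l + l²/7)
k(13)*(141 + 79) = (6 + 12*13 + (⅐)*13²)*(141 + 79) = (6 + 156 + (⅐)*169)*220 = (6 + 156 + 169/7)*220 = (1303/7)*220 = 286660/7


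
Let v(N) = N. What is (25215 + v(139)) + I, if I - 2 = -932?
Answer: 24424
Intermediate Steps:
I = -930 (I = 2 - 932 = -930)
(25215 + v(139)) + I = (25215 + 139) - 930 = 25354 - 930 = 24424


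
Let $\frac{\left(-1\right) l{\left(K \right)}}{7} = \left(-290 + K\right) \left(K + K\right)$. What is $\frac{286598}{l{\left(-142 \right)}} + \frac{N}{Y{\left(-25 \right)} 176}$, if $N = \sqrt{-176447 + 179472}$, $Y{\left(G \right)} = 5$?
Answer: $- \frac{116461}{429408} \approx -0.27121$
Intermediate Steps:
$l{\left(K \right)} = - 14 K \left(-290 + K\right)$ ($l{\left(K \right)} = - 7 \left(-290 + K\right) \left(K + K\right) = - 7 \left(-290 + K\right) 2 K = - 7 \cdot 2 K \left(-290 + K\right) = - 14 K \left(-290 + K\right)$)
$N = 55$ ($N = \sqrt{3025} = 55$)
$\frac{286598}{l{\left(-142 \right)}} + \frac{N}{Y{\left(-25 \right)} 176} = \frac{286598}{14 \left(-142\right) \left(290 - -142\right)} + \frac{55}{5 \cdot 176} = \frac{286598}{14 \left(-142\right) \left(290 + 142\right)} + \frac{55}{880} = \frac{286598}{14 \left(-142\right) 432} + 55 \cdot \frac{1}{880} = \frac{286598}{-858816} + \frac{1}{16} = 286598 \left(- \frac{1}{858816}\right) + \frac{1}{16} = - \frac{143299}{429408} + \frac{1}{16} = - \frac{116461}{429408}$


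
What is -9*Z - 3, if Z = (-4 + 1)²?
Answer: -84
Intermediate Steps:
Z = 9 (Z = (-3)² = 9)
-9*Z - 3 = -9*9 - 3 = -81 - 3 = -84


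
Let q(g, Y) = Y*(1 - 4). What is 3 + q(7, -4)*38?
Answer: 459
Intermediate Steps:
q(g, Y) = -3*Y (q(g, Y) = Y*(-3) = -3*Y)
3 + q(7, -4)*38 = 3 - 3*(-4)*38 = 3 + 12*38 = 3 + 456 = 459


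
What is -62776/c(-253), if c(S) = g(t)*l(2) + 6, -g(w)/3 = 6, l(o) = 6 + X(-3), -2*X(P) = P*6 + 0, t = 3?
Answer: 7847/33 ≈ 237.79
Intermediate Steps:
X(P) = -3*P (X(P) = -(P*6 + 0)/2 = -(6*P + 0)/2 = -3*P)
l(o) = 15 (l(o) = 6 - 3*(-3) = 6 + 9 = 15)
g(w) = -18 (g(w) = -3*6 = -18)
c(S) = -264 (c(S) = -18*15 + 6 = -270 + 6 = -264)
-62776/c(-253) = -62776/(-264) = -62776*(-1/264) = 7847/33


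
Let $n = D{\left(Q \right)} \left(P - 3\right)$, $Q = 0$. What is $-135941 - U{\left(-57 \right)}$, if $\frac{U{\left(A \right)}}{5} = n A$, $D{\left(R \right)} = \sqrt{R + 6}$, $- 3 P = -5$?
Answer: $-135941 - 380 \sqrt{6} \approx -1.3687 \cdot 10^{5}$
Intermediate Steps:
$P = \frac{5}{3}$ ($P = \left(- \frac{1}{3}\right) \left(-5\right) = \frac{5}{3} \approx 1.6667$)
$D{\left(R \right)} = \sqrt{6 + R}$
$n = - \frac{4 \sqrt{6}}{3}$ ($n = \sqrt{6 + 0} \left(\frac{5}{3} - 3\right) = \sqrt{6} \left(- \frac{4}{3}\right) = - \frac{4 \sqrt{6}}{3} \approx -3.266$)
$U{\left(A \right)} = - \frac{20 A \sqrt{6}}{3}$ ($U{\left(A \right)} = 5 - \frac{4 \sqrt{6}}{3} A = 5 \left(- \frac{4 A \sqrt{6}}{3}\right) = - \frac{20 A \sqrt{6}}{3}$)
$-135941 - U{\left(-57 \right)} = -135941 - \left(- \frac{20}{3}\right) \left(-57\right) \sqrt{6} = -135941 - 380 \sqrt{6}$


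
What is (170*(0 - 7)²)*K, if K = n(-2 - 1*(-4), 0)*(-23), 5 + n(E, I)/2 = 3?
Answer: 766360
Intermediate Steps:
n(E, I) = -4 (n(E, I) = -10 + 2*3 = -10 + 6 = -4)
K = 92 (K = -4*(-23) = 92)
(170*(0 - 7)²)*K = (170*(0 - 7)²)*92 = (170*(-7)²)*92 = (170*49)*92 = 8330*92 = 766360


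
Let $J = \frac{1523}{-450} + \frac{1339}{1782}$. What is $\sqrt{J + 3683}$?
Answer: $\frac{\sqrt{901781914}}{495} \approx 60.666$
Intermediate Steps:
$J = - \frac{58651}{22275}$ ($J = 1523 \left(- \frac{1}{450}\right) + 1339 \cdot \frac{1}{1782} = - \frac{1523}{450} + \frac{1339}{1782} = - \frac{58651}{22275} \approx -2.633$)
$\sqrt{J + 3683} = \sqrt{- \frac{58651}{22275} + 3683} = \sqrt{\frac{81980174}{22275}} = \frac{\sqrt{901781914}}{495}$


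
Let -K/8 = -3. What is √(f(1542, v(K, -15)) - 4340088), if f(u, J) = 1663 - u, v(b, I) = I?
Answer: I*√4339967 ≈ 2083.3*I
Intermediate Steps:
K = 24 (K = -8*(-3) = 24)
√(f(1542, v(K, -15)) - 4340088) = √((1663 - 1*1542) - 4340088) = √((1663 - 1542) - 4340088) = √(121 - 4340088) = √(-4339967) = I*√4339967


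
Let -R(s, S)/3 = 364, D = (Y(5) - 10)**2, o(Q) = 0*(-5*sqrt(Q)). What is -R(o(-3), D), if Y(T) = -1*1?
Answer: 1092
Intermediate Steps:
o(Q) = 0
Y(T) = -1
D = 121 (D = (-1 - 10)**2 = (-11)**2 = 121)
R(s, S) = -1092 (R(s, S) = -3*364 = -1092)
-R(o(-3), D) = -1*(-1092) = 1092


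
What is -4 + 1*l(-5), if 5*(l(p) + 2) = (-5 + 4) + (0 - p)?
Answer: -26/5 ≈ -5.2000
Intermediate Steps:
l(p) = -11/5 - p/5 (l(p) = -2 + ((-5 + 4) + (0 - p))/5 = -2 + (-1 - p)/5 = -2 + (-⅕ - p/5) = -11/5 - p/5)
-4 + 1*l(-5) = -4 + 1*(-11/5 - ⅕*(-5)) = -4 + 1*(-11/5 + 1) = -4 + 1*(-6/5) = -4 - 6/5 = -26/5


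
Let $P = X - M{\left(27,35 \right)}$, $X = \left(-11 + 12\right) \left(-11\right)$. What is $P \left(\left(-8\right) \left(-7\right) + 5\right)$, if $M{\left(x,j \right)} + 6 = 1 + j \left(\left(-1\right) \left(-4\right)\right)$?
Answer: $-8906$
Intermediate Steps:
$X = -11$ ($X = 1 \left(-11\right) = -11$)
$M{\left(x,j \right)} = -5 + 4 j$ ($M{\left(x,j \right)} = -6 + \left(1 + j \left(\left(-1\right) \left(-4\right)\right)\right) = -6 + \left(1 + j 4\right) = -6 + \left(1 + 4 j\right) = -5 + 4 j$)
$P = -146$ ($P = -11 - \left(-5 + 4 \cdot 35\right) = -11 - \left(-5 + 140\right) = -11 - 135 = -146$)
$P \left(\left(-8\right) \left(-7\right) + 5\right) = - 146 \left(\left(-8\right) \left(-7\right) + 5\right) = - 146 \left(56 + 5\right) = \left(-146\right) 61 = -8906$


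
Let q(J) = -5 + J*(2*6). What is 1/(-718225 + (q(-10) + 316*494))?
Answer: -1/562246 ≈ -1.7786e-6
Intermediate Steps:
q(J) = -5 + 12*J (q(J) = -5 + J*12 = -5 + 12*J)
1/(-718225 + (q(-10) + 316*494)) = 1/(-718225 + ((-5 + 12*(-10)) + 316*494)) = 1/(-718225 + ((-5 - 120) + 156104)) = 1/(-718225 + (-125 + 156104)) = 1/(-718225 + 155979) = 1/(-562246) = -1/562246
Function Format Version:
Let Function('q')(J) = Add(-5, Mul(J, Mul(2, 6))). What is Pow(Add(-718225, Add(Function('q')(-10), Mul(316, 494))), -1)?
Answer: Rational(-1, 562246) ≈ -1.7786e-6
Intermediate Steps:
Function('q')(J) = Add(-5, Mul(12, J)) (Function('q')(J) = Add(-5, Mul(J, 12)) = Add(-5, Mul(12, J)))
Pow(Add(-718225, Add(Function('q')(-10), Mul(316, 494))), -1) = Pow(Add(-718225, Add(Add(-5, Mul(12, -10)), Mul(316, 494))), -1) = Pow(Add(-718225, Add(Add(-5, -120), 156104)), -1) = Pow(Add(-718225, Add(-125, 156104)), -1) = Pow(Add(-718225, 155979), -1) = Pow(-562246, -1) = Rational(-1, 562246)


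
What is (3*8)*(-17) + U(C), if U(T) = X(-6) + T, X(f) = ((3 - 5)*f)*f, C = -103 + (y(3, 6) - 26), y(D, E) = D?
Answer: -606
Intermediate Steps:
C = -126 (C = -103 + (3 - 26) = -103 - 23 = -126)
X(f) = -2*f² (X(f) = (-2*f)*f = -2*f²)
U(T) = -72 + T (U(T) = -2*(-6)² + T = -2*36 + T = -72 + T)
(3*8)*(-17) + U(C) = (3*8)*(-17) + (-72 - 126) = 24*(-17) - 198 = -408 - 198 = -606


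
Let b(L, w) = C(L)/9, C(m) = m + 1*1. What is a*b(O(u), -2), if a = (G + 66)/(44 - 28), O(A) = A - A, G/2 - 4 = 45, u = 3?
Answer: 41/36 ≈ 1.1389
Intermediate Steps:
G = 98 (G = 8 + 2*45 = 8 + 90 = 98)
O(A) = 0
C(m) = 1 + m (C(m) = m + 1 = 1 + m)
a = 41/4 (a = (98 + 66)/(44 - 28) = 164/16 = 164*(1/16) = 41/4 ≈ 10.250)
b(L, w) = ⅑ + L/9 (b(L, w) = (1 + L)/9 = (1 + L)*(⅑) = ⅑ + L/9)
a*b(O(u), -2) = 41*(⅑ + (⅑)*0)/4 = 41*(⅑ + 0)/4 = (41/4)*(⅑) = 41/36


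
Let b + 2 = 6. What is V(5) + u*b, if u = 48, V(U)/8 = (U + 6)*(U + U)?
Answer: 1072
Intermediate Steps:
b = 4 (b = -2 + 6 = 4)
V(U) = 16*U*(6 + U) (V(U) = 8*((U + 6)*(U + U)) = 8*((6 + U)*(2*U)) = 8*(2*U*(6 + U)) = 16*U*(6 + U))
V(5) + u*b = 16*5*(6 + 5) + 48*4 = 16*5*11 + 192 = 880 + 192 = 1072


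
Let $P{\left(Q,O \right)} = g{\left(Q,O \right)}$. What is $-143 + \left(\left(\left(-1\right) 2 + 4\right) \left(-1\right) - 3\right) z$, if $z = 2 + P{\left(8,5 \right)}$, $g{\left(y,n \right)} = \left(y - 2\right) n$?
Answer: $-303$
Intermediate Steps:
$g{\left(y,n \right)} = n \left(-2 + y\right)$ ($g{\left(y,n \right)} = \left(-2 + y\right) n = n \left(-2 + y\right)$)
$P{\left(Q,O \right)} = O \left(-2 + Q\right)$
$z = 32$ ($z = 2 + 5 \left(-2 + 8\right) = 2 + 5 \cdot 6 = 2 + 30 = 32$)
$-143 + \left(\left(\left(-1\right) 2 + 4\right) \left(-1\right) - 3\right) z = -143 + \left(\left(\left(-1\right) 2 + 4\right) \left(-1\right) - 3\right) 32 = -143 + \left(\left(-2 + 4\right) \left(-1\right) - 3\right) 32 = -143 + \left(2 \left(-1\right) - 3\right) 32 = -143 + \left(-2 - 3\right) 32 = -143 - 160 = -303$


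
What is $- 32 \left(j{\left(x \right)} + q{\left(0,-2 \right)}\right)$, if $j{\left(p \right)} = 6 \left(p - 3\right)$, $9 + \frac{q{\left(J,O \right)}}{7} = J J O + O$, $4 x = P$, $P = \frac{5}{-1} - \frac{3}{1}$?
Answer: $3424$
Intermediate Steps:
$P = -8$ ($P = 5 \left(-1\right) - 3 = -5 - 3 = -8$)
$x = -2$ ($x = \frac{1}{4} \left(-8\right) = -2$)
$q{\left(J,O \right)} = -63 + 7 O + 7 O J^{2}$ ($q{\left(J,O \right)} = -63 + 7 \left(J J O + O\right) = -63 + 7 \left(J^{2} O + O\right) = -63 + 7 \left(O J^{2} + O\right) = -63 + 7 \left(O + O J^{2}\right) = -63 + \left(7 O + 7 O J^{2}\right) = -63 + 7 O + 7 O J^{2}$)
$j{\left(p \right)} = -18 + 6 p$ ($j{\left(p \right)} = 6 \left(-3 + p\right) = -18 + 6 p$)
$- 32 \left(j{\left(x \right)} + q{\left(0,-2 \right)}\right) = - 32 \left(\left(-18 + 6 \left(-2\right)\right) + \left(-63 + 7 \left(-2\right) + 7 \left(-2\right) 0^{2}\right)\right) = - 32 \left(\left(-18 - 12\right) - \left(77 + 0\right)\right) = - 32 \left(-30 - 77\right) = \left(-32\right) \left(-107\right) = 3424$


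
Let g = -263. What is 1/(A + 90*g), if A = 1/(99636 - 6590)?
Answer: -93046/2202398819 ≈ -4.2248e-5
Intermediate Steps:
A = 1/93046 ≈ 1.0747e-5
1/(A + 90*g) = 1/(1/93046 + 90*(-263)) = 1/(1/93046 - 23670) = 1/(-2202398819/93046) = -93046/2202398819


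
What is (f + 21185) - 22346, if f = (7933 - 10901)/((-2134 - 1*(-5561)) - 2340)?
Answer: -1264975/1087 ≈ -1163.7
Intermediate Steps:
f = -2968/1087 (f = -2968/((-2134 + 5561) - 2340) = -2968/(3427 - 2340) = -2968/1087 ≈ -2.7304)
(f + 21185) - 22346 = (-2968/1087 + 21185) - 22346 = 23025127/1087 - 22346 = -1264975/1087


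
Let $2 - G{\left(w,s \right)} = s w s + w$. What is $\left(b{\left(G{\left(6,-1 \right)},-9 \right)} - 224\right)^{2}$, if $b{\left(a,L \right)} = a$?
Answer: $54756$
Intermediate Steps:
$G{\left(w,s \right)} = 2 - w - w s^{2}$ ($G{\left(w,s \right)} = 2 - \left(s w s + w\right) = 2 - \left(w s^{2} + w\right) = 2 - \left(w + w s^{2}\right) = 2 - w - w s^{2}$)
$\left(b{\left(G{\left(6,-1 \right)},-9 \right)} - 224\right)^{2} = \left(\left(2 - 6 - 6 \left(-1\right)^{2}\right) - 224\right)^{2} = \left(\left(2 - 6 - 6 \cdot 1\right) - 224\right)^{2} = \left(\left(2 - 6 - 6\right) - 224\right)^{2} = \left(-10 - 224\right)^{2} = \left(-234\right)^{2} = 54756$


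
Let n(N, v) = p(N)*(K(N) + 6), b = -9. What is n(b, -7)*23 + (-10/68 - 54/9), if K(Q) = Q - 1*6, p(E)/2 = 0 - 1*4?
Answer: 56095/34 ≈ 1649.9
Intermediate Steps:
p(E) = -8 (p(E) = 2*(0 - 1*4) = 2*(0 - 4) = 2*(-4) = -8)
K(Q) = -6 + Q (K(Q) = Q - 6 = -6 + Q)
n(N, v) = -8*N (n(N, v) = -8*((-6 + N) + 6) = -8*N)
n(b, -7)*23 + (-10/68 - 54/9) = -8*(-9)*23 + (-10/68 - 54/9) = 72*23 + (-10*1/68 - 54*⅑) = 1656 + (-5/34 - 6) = 1656 - 209/34 = 56095/34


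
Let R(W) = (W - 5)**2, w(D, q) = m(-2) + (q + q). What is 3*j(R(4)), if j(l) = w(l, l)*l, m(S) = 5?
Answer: 21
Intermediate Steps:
w(D, q) = 5 + 2*q (w(D, q) = 5 + (q + q) = 5 + 2*q)
R(W) = (-5 + W)**2
j(l) = l*(5 + 2*l) (j(l) = (5 + 2*l)*l = l*(5 + 2*l))
3*j(R(4)) = 3*((-5 + 4)**2*(5 + 2*(-5 + 4)**2)) = 3*((-1)**2*(5 + 2*(-1)**2)) = 3*(1*(5 + 2*1)) = 3*(1*(5 + 2)) = 3*(1*7) = 3*7 = 21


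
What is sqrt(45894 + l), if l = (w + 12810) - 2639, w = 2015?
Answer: 44*sqrt(30) ≈ 241.00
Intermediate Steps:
l = 12186 (l = (2015 + 12810) - 2639 = 14825 - 2639 = 12186)
sqrt(45894 + l) = sqrt(45894 + 12186) = sqrt(58080) = 44*sqrt(30)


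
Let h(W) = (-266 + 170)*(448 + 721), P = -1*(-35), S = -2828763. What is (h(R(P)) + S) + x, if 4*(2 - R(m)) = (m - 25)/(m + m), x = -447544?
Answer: -3388531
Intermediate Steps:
P = 35
R(m) = 2 - (-25 + m)/(8*m) (R(m) = 2 - (m - 25)/(4*(m + m)) = 2 - (-25 + m)/(4*(2*m)) = 2 - (-25 + m)*1/(2*m)/4 = 2 - (-25 + m)/(8*m))
h(W) = -112224 (h(W) = -96*1169 = -112224)
(h(R(P)) + S) + x = (-112224 - 2828763) - 447544 = -2940987 - 447544 = -3388531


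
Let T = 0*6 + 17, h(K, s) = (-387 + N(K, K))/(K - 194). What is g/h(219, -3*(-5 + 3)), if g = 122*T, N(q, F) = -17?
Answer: -25925/202 ≈ -128.34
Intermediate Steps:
h(K, s) = -404/(-194 + K) (h(K, s) = (-387 - 17)/(K - 194) = -404/(-194 + K))
T = 17 (T = 0 + 17 = 17)
g = 2074 (g = 122*17 = 2074)
g/h(219, -3*(-5 + 3)) = 2074/((-404/(-194 + 219))) = 2074/((-404/25)) = 2074/((-404*1/25)) = 2074/(-404/25) = 2074*(-25/404) = -25925/202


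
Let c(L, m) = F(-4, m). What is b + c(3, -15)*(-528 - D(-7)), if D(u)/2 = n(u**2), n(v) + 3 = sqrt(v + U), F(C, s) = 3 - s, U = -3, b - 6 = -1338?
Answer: -10728 - 36*sqrt(46) ≈ -10972.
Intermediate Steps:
b = -1332 (b = 6 - 1338 = -1332)
c(L, m) = 3 - m
n(v) = -3 + sqrt(-3 + v) (n(v) = -3 + sqrt(v - 3) = -3 + sqrt(-3 + v))
D(u) = -6 + 2*sqrt(-3 + u**2) (D(u) = 2*(-3 + sqrt(-3 + u**2)) = -6 + 2*sqrt(-3 + u**2))
b + c(3, -15)*(-528 - D(-7)) = -1332 + (3 - 1*(-15))*(-528 - (-6 + 2*sqrt(-3 + (-7)**2))) = -1332 + (3 + 15)*(-528 - (-6 + 2*sqrt(-3 + 49))) = -1332 + 18*(-528 - (-6 + 2*sqrt(46))) = -1332 + 18*(-528 + (6 - 2*sqrt(46))) = -1332 + 18*(-522 - 2*sqrt(46)) = -1332 + (-9396 - 36*sqrt(46)) = -10728 - 36*sqrt(46)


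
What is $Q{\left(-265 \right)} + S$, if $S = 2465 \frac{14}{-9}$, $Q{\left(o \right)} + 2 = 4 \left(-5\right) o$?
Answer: $\frac{13172}{9} \approx 1463.6$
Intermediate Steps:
$Q{\left(o \right)} = -2 - 20 o$ ($Q{\left(o \right)} = -2 + 4 \left(-5\right) o = -2 - 20 o$)
$S = - \frac{34510}{9}$ ($S = 2465 \cdot 14 \left(- \frac{1}{9}\right) = 2465 \left(- \frac{14}{9}\right) = - \frac{34510}{9} \approx -3834.4$)
$Q{\left(-265 \right)} + S = \left(-2 - -5300\right) - \frac{34510}{9} = \left(-2 + 5300\right) - \frac{34510}{9} = 5298 - \frac{34510}{9} = \frac{13172}{9}$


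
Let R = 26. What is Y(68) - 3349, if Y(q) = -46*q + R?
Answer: -6451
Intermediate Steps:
Y(q) = 26 - 46*q (Y(q) = -46*q + 26 = 26 - 46*q)
Y(68) - 3349 = (26 - 46*68) - 3349 = (26 - 3128) - 3349 = -3102 - 3349 = -6451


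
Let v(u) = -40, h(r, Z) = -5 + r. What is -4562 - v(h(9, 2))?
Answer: -4522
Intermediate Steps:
-4562 - v(h(9, 2)) = -4562 - 1*(-40) = -4562 + 40 = -4522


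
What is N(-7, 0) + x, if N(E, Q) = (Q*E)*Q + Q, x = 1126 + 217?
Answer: 1343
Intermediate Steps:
x = 1343
N(E, Q) = Q + E*Q² (N(E, Q) = (E*Q)*Q + Q = E*Q² + Q = Q + E*Q²)
N(-7, 0) + x = 0*(1 - 7*0) + 1343 = 0*(1 + 0) + 1343 = 0*1 + 1343 = 0 + 1343 = 1343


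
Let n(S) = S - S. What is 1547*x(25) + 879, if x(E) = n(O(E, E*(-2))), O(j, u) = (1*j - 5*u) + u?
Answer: 879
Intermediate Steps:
O(j, u) = j - 4*u (O(j, u) = (j - 5*u) + u = j - 4*u)
n(S) = 0
x(E) = 0
1547*x(25) + 879 = 1547*0 + 879 = 0 + 879 = 879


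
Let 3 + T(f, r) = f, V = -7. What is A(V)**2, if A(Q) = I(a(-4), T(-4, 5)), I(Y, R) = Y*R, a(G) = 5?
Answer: 1225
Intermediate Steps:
T(f, r) = -3 + f
I(Y, R) = R*Y
A(Q) = -35 (A(Q) = (-3 - 4)*5 = -7*5 = -35)
A(V)**2 = (-35)**2 = 1225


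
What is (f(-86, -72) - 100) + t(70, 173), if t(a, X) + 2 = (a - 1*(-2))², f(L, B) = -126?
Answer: 4956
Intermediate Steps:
t(a, X) = -2 + (2 + a)² (t(a, X) = -2 + (a - 1*(-2))² = -2 + (a + 2)² = -2 + (2 + a)²)
(f(-86, -72) - 100) + t(70, 173) = (-126 - 100) + (-2 + (2 + 70)²) = -226 + (-2 + 72²) = -226 + (-2 + 5184) = -226 + 5182 = 4956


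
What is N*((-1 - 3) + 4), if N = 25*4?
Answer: 0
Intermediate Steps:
N = 100
N*((-1 - 3) + 4) = 100*((-1 - 3) + 4) = 100*(-4 + 4) = 100*0 = 0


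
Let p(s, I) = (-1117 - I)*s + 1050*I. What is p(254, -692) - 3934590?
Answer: -4769140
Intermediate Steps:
p(s, I) = 1050*I + s*(-1117 - I) (p(s, I) = s*(-1117 - I) + 1050*I = 1050*I + s*(-1117 - I))
p(254, -692) - 3934590 = (-1117*254 + 1050*(-692) - 1*(-692)*254) - 3934590 = (-283718 - 726600 + 175768) - 3934590 = -834550 - 3934590 = -4769140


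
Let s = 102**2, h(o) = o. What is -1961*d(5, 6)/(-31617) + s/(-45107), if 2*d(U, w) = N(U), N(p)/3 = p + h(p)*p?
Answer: 405724883/158460891 ≈ 2.5604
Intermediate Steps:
s = 10404
N(p) = 3*p + 3*p**2 (N(p) = 3*(p + p*p) = 3*(p + p**2) = 3*p + 3*p**2)
d(U, w) = 3*U*(1 + U)/2 (d(U, w) = (3*U*(1 + U))/2 = 3*U*(1 + U)/2)
-1961*d(5, 6)/(-31617) + s/(-45107) = -5883*5*(1 + 5)/2/(-31617) + 10404/(-45107) = -5883*5*6/2*(-1/31617) + 10404*(-1/45107) = -1961*45*(-1/31617) - 10404/45107 = -88245*(-1/31617) - 10404/45107 = 9805/3513 - 10404/45107 = 405724883/158460891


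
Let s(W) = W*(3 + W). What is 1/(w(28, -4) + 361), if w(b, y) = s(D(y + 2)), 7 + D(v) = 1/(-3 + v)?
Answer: 25/9781 ≈ 0.0025560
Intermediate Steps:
D(v) = -7 + 1/(-3 + v)
w(b, y) = (3 + (8 - 7*y)/(-1 + y))*(8 - 7*y)/(-1 + y) (w(b, y) = ((22 - 7*(y + 2))/(-3 + (y + 2)))*(3 + (22 - 7*(y + 2))/(-3 + (y + 2))) = ((22 - 7*(2 + y))/(-3 + (2 + y)))*(3 + (22 - 7*(2 + y))/(-3 + (2 + y))) = ((22 + (-14 - 7*y))/(-1 + y))*(3 + (22 + (-14 - 7*y))/(-1 + y)) = ((8 - 7*y)/(-1 + y))*(3 + (8 - 7*y)/(-1 + y)) = (3 + (8 - 7*y)/(-1 + y))*(8 - 7*y)/(-1 + y))
1/(w(28, -4) + 361) = 1/((-8 + 7*(-4))*(-5 + 4*(-4))/(-1 - 4)² + 361) = 1/((-8 - 28)*(-5 - 16)/(-5)² + 361) = 1/((1/25)*(-36)*(-21) + 361) = 1/(756/25 + 361) = 1/(9781/25) = 25/9781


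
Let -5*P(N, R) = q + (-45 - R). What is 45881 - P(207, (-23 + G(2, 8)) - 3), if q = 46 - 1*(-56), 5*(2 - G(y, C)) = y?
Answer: 1147432/25 ≈ 45897.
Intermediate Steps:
G(y, C) = 2 - y/5
q = 102 (q = 46 + 56 = 102)
P(N, R) = -57/5 + R/5 (P(N, R) = -(102 + (-45 - R))/5 = -(57 - R)/5 = -57/5 + R/5)
45881 - P(207, (-23 + G(2, 8)) - 3) = 45881 - (-57/5 + ((-23 + (2 - 1/5*2)) - 3)/5) = 45881 - (-57/5 + ((-23 + (2 - 2/5)) - 3)/5) = 45881 - (-57/5 + ((-23 + 8/5) - 3)/5) = 45881 - (-57/5 + (-107/5 - 3)/5) = 45881 - (-57/5 + (1/5)*(-122/5)) = 45881 - (-57/5 - 122/25) = 45881 - 1*(-407/25) = 45881 + 407/25 = 1147432/25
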